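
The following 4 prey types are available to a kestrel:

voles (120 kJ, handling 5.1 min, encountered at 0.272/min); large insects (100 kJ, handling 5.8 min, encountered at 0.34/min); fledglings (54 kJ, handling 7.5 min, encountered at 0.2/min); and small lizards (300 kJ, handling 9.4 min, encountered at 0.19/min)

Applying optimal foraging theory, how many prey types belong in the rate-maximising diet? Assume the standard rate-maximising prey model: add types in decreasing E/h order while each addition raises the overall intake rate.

2

E/h in descending order: small lizards 31.9, voles 23.5, large insects 17.2, fledglings 7.2 kJ/min. The optimal diet is the largest prefix of this list for which every included type satisfies E_i/h_i > R on the types above it.
Rate on top 1: 20.46. voles: 23.5 > 20.46 → include.
Rate on top 2: 21.48. large insects: 17.2 < 21.48 → exclude; stop.
Optimal diet: small lizards, voles — 2 of 4 types.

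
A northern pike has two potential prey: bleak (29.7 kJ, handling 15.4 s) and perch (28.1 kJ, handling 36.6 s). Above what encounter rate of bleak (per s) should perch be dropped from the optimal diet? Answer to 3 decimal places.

0.043 per s

At the threshold, the rate on bleak alone equals the profitability of perch: λ·29.7/(1 + λ·15.4) = 28.1/36.6 = 0.7678.
Rearranging, λ(29.7 − 0.7678×15.4) = 0.7678, so λ = 0.7678/17.88 = 0.04295 per s.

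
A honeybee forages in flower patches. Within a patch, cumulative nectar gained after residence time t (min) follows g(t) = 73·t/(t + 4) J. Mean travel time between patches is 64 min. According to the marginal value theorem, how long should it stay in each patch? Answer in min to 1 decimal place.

16.0 min

By the marginal value theorem, leave when the instantaneous gain rate g'(t) equals the habitat-wide average g(t)/(T + t).
g'(t) = 73·4/(t + 4)². Setting 73·4/(t+4)² = 73t/[(t+4)(64+t)] gives 4(64+t) = t(t+4), so t² = 4×64 = 256.
t* = √256 = 16 min.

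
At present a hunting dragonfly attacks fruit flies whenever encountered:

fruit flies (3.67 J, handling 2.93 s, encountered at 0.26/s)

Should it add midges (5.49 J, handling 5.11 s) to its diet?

On fruit flies alone, R = ΣλE/(1+Σλh) = 0.9542/1.762 = 0.5416 J/s.
midges: E/h = 5.49/5.11 = 1.074 J/s.
1.074 > 0.5416, so adding midges raises the average — include it.

Yes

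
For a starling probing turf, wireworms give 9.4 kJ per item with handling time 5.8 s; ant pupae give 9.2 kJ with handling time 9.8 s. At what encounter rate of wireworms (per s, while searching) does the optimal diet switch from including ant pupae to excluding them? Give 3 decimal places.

The zero-one rule: include ant pupae iff E₂/h₂ > λE₁/(1+λh₁). Equality gives the switch point.
λE₁h₂ = E₂ + λE₂h₁ ⇒ λ = E₂/(E₁h₂ − E₂h₁) = 9.2/(92.12 − 53.36) = 0.2374 per s.

0.237 per s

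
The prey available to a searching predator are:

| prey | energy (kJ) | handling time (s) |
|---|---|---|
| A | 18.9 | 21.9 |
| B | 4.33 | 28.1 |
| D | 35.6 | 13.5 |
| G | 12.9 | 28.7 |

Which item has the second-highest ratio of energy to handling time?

Profitability E/h (kJ/s): A = 18.9/21.9 = 0.863, B = 4.33/28.1 = 0.154, D = 35.6/13.5 = 2.64, G = 12.9/28.7 = 0.449.
Ranked: D > A > G > B.

A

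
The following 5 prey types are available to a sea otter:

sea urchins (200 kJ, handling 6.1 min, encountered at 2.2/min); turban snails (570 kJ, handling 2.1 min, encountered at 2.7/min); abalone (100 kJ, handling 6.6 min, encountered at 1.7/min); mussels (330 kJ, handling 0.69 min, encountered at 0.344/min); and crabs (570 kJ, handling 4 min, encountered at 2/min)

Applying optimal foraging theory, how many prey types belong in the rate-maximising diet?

Profitabilities (E/h, kJ/min): mussels 478, turban snails 271, crabs 142, sea urchins 32.8, abalone 15.2. Add prey in this order while the next type's profitability exceeds the intake rate on those already taken.
Rate on top 1: 91.74. turban snails: 271 > 91.74 → include.
Rate on top 2: 239.2. crabs: 142 < 239.2 → exclude; stop.
Optimal diet: mussels, turban snails — 2 of 5 types.

2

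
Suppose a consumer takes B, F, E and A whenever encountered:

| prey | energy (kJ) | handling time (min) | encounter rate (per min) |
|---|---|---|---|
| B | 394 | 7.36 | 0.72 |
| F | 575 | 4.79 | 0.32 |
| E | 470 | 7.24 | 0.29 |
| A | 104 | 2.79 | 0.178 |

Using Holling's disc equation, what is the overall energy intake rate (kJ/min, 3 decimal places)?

59.693 kJ/min

R = (0.72×394 + 0.32×575 + 0.29×470 + 0.178×104) / (1 + 0.72×7.36 + 0.32×4.79 + 0.29×7.24 + 0.178×2.79) = 622.5/10.43 = 59.69 kJ/min.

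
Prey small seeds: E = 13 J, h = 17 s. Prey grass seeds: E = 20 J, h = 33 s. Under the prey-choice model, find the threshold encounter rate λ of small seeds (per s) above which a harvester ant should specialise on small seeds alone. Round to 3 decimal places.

The zero-one rule: include grass seeds iff E₂/h₂ > λE₁/(1+λh₁). Equality gives the switch point.
λE₁h₂ = E₂ + λE₂h₁ ⇒ λ = E₂/(E₁h₂ − E₂h₁) = 20/(429 − 340) = 0.2247 per s.

0.225 per s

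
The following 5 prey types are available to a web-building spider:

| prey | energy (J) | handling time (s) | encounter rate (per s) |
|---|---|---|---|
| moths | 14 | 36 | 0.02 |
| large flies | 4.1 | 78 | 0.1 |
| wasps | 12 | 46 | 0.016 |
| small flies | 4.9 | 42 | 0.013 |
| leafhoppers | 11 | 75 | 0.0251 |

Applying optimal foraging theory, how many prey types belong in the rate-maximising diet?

E/h in descending order: moths 0.389, wasps 0.261, leafhoppers 0.147, small flies 0.117, large flies 0.0526 J/s. The optimal diet is the largest prefix of this list for which every included type satisfies E_i/h_i > R on the types above it.
Rate on top 1: 0.1628. wasps: 0.261 > 0.1628 → include.
Rate on top 2: 0.1922. leafhoppers: 0.147 < 0.1922 → exclude; stop.
Optimal diet: moths, wasps — 2 of 5 types.

2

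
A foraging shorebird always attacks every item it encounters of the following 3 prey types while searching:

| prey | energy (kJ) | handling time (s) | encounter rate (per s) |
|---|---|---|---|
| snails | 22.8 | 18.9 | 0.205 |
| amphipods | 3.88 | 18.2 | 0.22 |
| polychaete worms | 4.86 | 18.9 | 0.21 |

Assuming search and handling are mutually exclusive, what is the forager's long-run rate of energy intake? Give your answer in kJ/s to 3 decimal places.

0.510 kJ/s

Energy encountered per unit search time: 0.205×22.8 + 0.22×3.88 + 0.21×4.86 = 6.548 kJ/s.
Handling time per unit search time: 0.205×18.9 + 0.22×18.2 + 0.21×18.9 = 11.85.
Rate = 6.548/(1 + 11.85) = 0.5097 kJ/s.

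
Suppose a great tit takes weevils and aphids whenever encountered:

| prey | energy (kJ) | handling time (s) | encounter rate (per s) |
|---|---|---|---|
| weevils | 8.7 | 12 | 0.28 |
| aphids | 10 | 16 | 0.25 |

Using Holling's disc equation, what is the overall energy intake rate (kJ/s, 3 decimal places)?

0.590 kJ/s

Energy encountered per unit search time: 0.28×8.7 + 0.25×10 = 4.936 kJ/s.
Handling time per unit search time: 0.28×12 + 0.25×16 = 7.36.
Rate = 4.936/(1 + 7.36) = 0.5904 kJ/s.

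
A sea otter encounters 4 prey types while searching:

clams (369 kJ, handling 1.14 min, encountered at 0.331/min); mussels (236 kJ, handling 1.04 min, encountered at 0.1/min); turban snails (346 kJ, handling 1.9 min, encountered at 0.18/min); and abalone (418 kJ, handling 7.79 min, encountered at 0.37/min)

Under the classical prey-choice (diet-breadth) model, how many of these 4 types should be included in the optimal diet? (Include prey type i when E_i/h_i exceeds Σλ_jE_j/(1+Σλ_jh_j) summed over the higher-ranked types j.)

E/h in descending order: clams 324, mussels 227, turban snails 182, abalone 53.7 kJ/min. The optimal diet is the largest prefix of this list for which every included type satisfies E_i/h_i > R on the types above it.
Rate on top 1: 88.68. mussels: 227 > 88.68 → include.
Rate on top 2: 98.38. turban snails: 182 > 98.38 → include.
Rate on top 3: 114.1. abalone: 53.7 < 114.1 → exclude; stop.
Optimal diet: clams, mussels, turban snails — 3 of 4 types.

3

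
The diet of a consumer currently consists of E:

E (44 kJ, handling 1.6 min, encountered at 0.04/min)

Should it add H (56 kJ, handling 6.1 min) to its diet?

Intake rate on the current diet: R = (0.04×44) / (1 + 0.04×1.6) = 1.76/1.064 = 1.654 kJ/min.
Profitability of H: 56/6.1 = 9.18 kJ/min.
9.18 > 1.654, so adding H raises the average — include it.

Yes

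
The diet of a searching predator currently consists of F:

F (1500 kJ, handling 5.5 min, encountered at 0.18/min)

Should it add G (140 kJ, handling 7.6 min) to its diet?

Intake rate on the current diet: R = (0.18×1500) / (1 + 0.18×5.5) = 270/1.99 = 135.7 kJ/min.
Profitability of G: 140/7.6 = 18.42 kJ/min.
18.42 < 135.7, so adding G would lower the average — exclude it.

No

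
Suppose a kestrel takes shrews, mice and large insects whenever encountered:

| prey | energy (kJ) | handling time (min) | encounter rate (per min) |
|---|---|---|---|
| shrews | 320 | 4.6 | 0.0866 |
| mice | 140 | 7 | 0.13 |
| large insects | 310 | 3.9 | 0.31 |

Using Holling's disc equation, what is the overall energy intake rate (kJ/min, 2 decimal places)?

40.37 kJ/min

R = Σλ_iE_i / (1 + Σλ_ih_i)
Numerator: 0.0866×320 + 0.13×140 + 0.31×310 = 142
Denominator: 1 + 0.0866×4.6 + 0.13×7 + 0.31×3.9 = 3.517
R = 142/3.517 = 40.37 kJ/min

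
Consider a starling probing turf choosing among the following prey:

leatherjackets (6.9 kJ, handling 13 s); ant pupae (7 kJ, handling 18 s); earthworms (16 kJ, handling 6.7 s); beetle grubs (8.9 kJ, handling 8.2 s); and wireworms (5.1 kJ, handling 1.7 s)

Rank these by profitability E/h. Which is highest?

wireworms

Profitability E/h (kJ/s): leatherjackets = 6.9/13 = 0.531, ant pupae = 7/18 = 0.389, earthworms = 16/6.7 = 2.39, beetle grubs = 8.9/8.2 = 1.09, wireworms = 5.1/1.7 = 3.
Ranked: wireworms > earthworms > beetle grubs > leatherjackets > ant pupae.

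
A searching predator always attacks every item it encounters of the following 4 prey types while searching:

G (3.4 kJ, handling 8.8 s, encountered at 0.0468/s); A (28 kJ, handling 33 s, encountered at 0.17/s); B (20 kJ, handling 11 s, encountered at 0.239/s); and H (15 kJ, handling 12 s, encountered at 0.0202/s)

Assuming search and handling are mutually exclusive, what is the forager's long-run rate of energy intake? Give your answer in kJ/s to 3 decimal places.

Energy encountered per unit search time: 0.0468×3.4 + 0.17×28 + 0.239×20 + 0.0202×15 = 10 kJ/s.
Handling time per unit search time: 0.0468×8.8 + 0.17×33 + 0.239×11 + 0.0202×12 = 8.893.
Rate = 10/(1 + 8.893) = 1.011 kJ/s.

1.011 kJ/s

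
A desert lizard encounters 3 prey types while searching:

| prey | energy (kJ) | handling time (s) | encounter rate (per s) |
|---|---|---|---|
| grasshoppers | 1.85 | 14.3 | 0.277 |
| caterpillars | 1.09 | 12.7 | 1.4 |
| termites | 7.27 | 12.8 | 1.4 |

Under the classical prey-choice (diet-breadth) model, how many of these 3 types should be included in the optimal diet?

1

Profitabilities (E/h, kJ/s): termites 0.568, grasshoppers 0.129, caterpillars 0.0858. Add prey in this order while the next type's profitability exceeds the intake rate on those already taken.
Rate on top 1: 0.5379. grasshoppers: 0.129 < 0.5379 → exclude; stop.
Optimal diet: termites — 1 of 3 types.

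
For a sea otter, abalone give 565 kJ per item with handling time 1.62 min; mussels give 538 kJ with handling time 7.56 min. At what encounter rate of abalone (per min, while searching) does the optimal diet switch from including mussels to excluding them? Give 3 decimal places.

Drop mussels once their profitability E₂/h₂ falls below the rate achievable on abalone alone: E₂/h₂ = λE₁/(1 + λh₁).
Solve for λ: λE₁h₂ = E₂(1 + λh₁) → λ(E₁h₂ − E₂h₁) = E₂ → λ = E₂/(E₁h₂ − E₂h₁).
λ = 538/(565×7.56 − 538×1.62) = 538/3400 = 0.1582 per min.

0.158 per min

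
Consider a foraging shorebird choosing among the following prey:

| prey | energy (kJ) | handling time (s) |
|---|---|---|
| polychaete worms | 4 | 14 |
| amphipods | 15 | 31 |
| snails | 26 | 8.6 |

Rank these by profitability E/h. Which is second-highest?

amphipods

Profitability E/h (kJ/s): polychaete worms = 4/14 = 0.286, amphipods = 15/31 = 0.484, snails = 26/8.6 = 3.02.
Ranked: snails > amphipods > polychaete worms.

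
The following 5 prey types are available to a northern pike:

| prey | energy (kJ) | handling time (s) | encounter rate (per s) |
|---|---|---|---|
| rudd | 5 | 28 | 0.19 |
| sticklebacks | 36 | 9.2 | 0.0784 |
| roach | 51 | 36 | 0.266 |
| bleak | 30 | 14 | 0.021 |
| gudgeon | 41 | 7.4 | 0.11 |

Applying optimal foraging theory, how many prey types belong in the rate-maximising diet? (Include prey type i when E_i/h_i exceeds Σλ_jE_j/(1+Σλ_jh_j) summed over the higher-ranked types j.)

2

Rank by E/h (kJ/s): gudgeon 5.54, sticklebacks 3.91, bleak 2.14, roach 1.42, rudd 0.179. Include each in turn until the next type's E/h falls below the running intake rate.
Rate on top 1: 2.486. sticklebacks: 3.91 > 2.486 → include.
Rate on top 2: 2.892. bleak: 2.14 < 2.892 → exclude; stop.
Optimal diet: gudgeon, sticklebacks — 2 of 5 types.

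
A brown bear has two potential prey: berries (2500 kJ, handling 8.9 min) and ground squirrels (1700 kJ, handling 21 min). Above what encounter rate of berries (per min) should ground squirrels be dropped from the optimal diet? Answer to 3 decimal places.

0.045 per min

Drop ground squirrels once their profitability E₂/h₂ falls below the rate achievable on berries alone: E₂/h₂ = λE₁/(1 + λh₁).
Solve for λ: λE₁h₂ = E₂(1 + λh₁) → λ(E₁h₂ − E₂h₁) = E₂ → λ = E₂/(E₁h₂ − E₂h₁).
λ = 1700/(2500×21 − 1700×8.9) = 1700/3.737e+04 = 0.04549 per min.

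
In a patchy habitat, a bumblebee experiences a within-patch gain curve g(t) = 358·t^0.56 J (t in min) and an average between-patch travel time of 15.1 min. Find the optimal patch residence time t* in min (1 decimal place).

19.2 min

By the marginal value theorem, leave when the instantaneous gain rate g'(t) equals the habitat-wide average g(t)/(T + t).
g'(t) = 0.56·358·t^-0.44. Setting 0.56·358·t^-0.44 = 358·t^0.56/(15.1+t) gives 0.56(15.1+t) = t, so 0.44·t = 0.56×15.1.
t* = 0.56×15.1/0.44 = 19.22 min.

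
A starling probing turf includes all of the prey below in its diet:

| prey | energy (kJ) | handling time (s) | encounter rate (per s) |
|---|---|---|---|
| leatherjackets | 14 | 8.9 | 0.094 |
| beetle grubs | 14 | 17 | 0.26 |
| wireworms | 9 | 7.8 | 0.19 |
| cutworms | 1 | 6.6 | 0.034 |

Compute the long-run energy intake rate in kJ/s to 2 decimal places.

0.84 kJ/s

R = Σλ_iE_i / (1 + Σλ_ih_i)
Numerator: 0.094×14 + 0.26×14 + 0.19×9 + 0.034×1 = 6.7
Denominator: 1 + 0.094×8.9 + 0.26×17 + 0.19×7.8 + 0.034×6.6 = 7.963
R = 6.7/7.963 = 0.8414 kJ/s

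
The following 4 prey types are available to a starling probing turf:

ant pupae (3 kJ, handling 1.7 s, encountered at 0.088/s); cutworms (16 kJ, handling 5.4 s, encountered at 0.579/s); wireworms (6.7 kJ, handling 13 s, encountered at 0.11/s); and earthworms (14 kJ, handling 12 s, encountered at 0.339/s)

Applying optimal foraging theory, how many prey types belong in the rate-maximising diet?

E/h in descending order: cutworms 2.96, ant pupae 1.76, earthworms 1.17, wireworms 0.515 kJ/s. The optimal diet is the largest prefix of this list for which every included type satisfies E_i/h_i > R on the types above it.
Rate on top 1: 2.245. ant pupae: 1.76 < 2.245 → exclude; stop.
Optimal diet: cutworms — 1 of 4 types.

1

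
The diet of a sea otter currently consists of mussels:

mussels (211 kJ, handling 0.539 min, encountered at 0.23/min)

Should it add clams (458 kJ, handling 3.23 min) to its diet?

Yes

Current rate: (0.23×211)/(1 + 0.23×0.539) = 43.18 kJ/min.
Profitability of clams: 458/3.23 = 141.8 kJ/min.
Since 141.8 > R, including clams increases the long-run rate.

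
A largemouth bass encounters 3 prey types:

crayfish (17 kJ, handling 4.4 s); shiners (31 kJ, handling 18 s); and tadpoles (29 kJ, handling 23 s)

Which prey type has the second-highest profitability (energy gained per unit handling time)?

In descending order of E/h:
crayfish: 17/4.4 = 3.86 kJ/s
shiners: 31/18 = 1.72 kJ/s
tadpoles: 29/23 = 1.26 kJ/s

shiners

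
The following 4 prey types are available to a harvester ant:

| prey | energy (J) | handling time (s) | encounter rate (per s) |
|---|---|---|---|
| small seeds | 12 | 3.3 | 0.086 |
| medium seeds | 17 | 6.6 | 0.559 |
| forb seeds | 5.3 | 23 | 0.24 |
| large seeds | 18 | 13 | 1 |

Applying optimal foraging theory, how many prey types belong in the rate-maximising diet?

2

Rank by E/h (J/s): small seeds 3.64, medium seeds 2.58, large seeds 1.38, forb seeds 0.23. Include each in turn until the next type's E/h falls below the running intake rate.
Rate on top 1: 0.8039. medium seeds: 2.58 > 0.8039 → include.
Rate on top 2: 2.118. large seeds: 1.38 < 2.118 → exclude; stop.
Optimal diet: small seeds, medium seeds — 2 of 4 types.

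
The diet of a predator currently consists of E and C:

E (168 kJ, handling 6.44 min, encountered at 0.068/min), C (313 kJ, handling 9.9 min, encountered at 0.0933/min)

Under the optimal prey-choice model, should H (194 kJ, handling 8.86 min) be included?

Intake rate on the current diet: R = (0.068×168 + 0.0933×313) / (1 + 0.068×6.44 + 0.0933×9.9) = 40.63/2.362 = 17.2 kJ/min.
H: E/h = 194/8.86 = 21.9 kJ/min.
21.9 > 17.2, so adding H raises the average — include it.

Yes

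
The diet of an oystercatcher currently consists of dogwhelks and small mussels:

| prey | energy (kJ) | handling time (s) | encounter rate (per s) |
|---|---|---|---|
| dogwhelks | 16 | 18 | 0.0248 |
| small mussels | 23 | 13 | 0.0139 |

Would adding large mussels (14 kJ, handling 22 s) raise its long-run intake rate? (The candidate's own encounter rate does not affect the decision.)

Intake rate on the current diet: R = (0.0248×16 + 0.0139×23) / (1 + 0.0248×18 + 0.0139×13) = 0.7165/1.627 = 0.4404 kJ/s.
Profitability of large mussels: 14/22 = 0.6364 kJ/s.
0.6364 > 0.4404, so adding large mussels raises the average — include it.

Yes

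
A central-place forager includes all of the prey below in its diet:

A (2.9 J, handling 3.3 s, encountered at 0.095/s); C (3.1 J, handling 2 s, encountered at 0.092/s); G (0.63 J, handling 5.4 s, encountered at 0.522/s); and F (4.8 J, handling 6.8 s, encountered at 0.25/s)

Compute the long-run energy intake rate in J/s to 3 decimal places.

R = Σλ_iE_i / (1 + Σλ_ih_i)
Numerator: 0.095×2.9 + 0.092×3.1 + 0.522×0.63 + 0.25×4.8 = 2.09
Denominator: 1 + 0.095×3.3 + 0.092×2 + 0.522×5.4 + 0.25×6.8 = 6.016
R = 2.09/6.016 = 0.3473 J/s

0.347 J/s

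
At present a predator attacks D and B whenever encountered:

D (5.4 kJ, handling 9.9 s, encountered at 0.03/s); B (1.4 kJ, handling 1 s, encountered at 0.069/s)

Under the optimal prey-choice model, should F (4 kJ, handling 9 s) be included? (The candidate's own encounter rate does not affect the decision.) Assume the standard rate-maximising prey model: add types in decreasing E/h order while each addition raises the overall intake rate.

Intake rate on the current diet: R = (0.03×5.4 + 0.069×1.4) / (1 + 0.03×9.9 + 0.069×1) = 0.2586/1.366 = 0.1893 kJ/s.
F: E/h = 4/9 = 0.4444 kJ/s.
0.4444 > 0.1893, so adding F raises the average — include it.

Yes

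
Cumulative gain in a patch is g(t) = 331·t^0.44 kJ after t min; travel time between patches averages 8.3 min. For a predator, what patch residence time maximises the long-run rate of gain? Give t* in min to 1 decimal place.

6.5 min

By the marginal value theorem, leave when the instantaneous gain rate g'(t) equals the habitat-wide average g(t)/(T + t).
g'(t) = 0.44·331·t^-0.56. Setting 0.44·331·t^-0.56 = 331·t^0.44/(8.3+t) gives 0.44(8.3+t) = t, so 0.56·t = 0.44×8.3.
t* = 0.44×8.3/0.56 = 6.521 min.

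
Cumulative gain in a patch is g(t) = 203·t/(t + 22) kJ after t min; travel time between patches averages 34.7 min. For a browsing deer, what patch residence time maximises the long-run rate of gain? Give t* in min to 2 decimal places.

Optimal t* satisfies g'(t*) = g(t*)/(T + t*).
g'(t) = 203·22/(t + 22)². Setting 203·22/(t+22)² = 203t/[(t+22)(34.7+t)] gives 22(34.7+t) = t(t+22), so t² = 22×34.7 = 763.4.
t* = √763.4 = 27.63 min.

27.63 min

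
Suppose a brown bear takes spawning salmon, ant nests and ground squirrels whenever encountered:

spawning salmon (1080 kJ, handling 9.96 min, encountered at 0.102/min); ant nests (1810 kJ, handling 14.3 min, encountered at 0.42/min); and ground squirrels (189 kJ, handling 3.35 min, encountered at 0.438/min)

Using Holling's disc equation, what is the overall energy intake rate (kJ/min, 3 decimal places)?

100.445 kJ/min

R = Σλ_iE_i / (1 + Σλ_ih_i)
Numerator: 0.102×1080 + 0.42×1810 + 0.438×189 = 953.1
Denominator: 1 + 0.102×9.96 + 0.42×14.3 + 0.438×3.35 = 9.489
R = 953.1/9.489 = 100.4 kJ/min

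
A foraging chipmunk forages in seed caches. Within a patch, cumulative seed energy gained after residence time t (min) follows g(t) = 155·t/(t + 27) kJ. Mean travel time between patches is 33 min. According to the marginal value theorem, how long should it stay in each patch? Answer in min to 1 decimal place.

29.8 min

Optimal t* satisfies g'(t*) = g(t*)/(T + t*).
g'(t) = 155·27/(t + 27)². Setting 155·27/(t+27)² = 155t/[(t+27)(33+t)] gives 27(33+t) = t(t+27), so t² = 27×33 = 891.
t* = √891 = 29.85 min.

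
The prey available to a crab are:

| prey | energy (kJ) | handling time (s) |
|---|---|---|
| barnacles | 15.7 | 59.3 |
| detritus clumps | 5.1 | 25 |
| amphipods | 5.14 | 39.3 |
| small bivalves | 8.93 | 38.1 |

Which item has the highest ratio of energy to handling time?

barnacles

Profitability E/h (kJ/s): barnacles = 15.7/59.3 = 0.265, detritus clumps = 5.1/25 = 0.204, amphipods = 5.14/39.3 = 0.131, small bivalves = 8.93/38.1 = 0.234.
Ranked: barnacles > small bivalves > detritus clumps > amphipods.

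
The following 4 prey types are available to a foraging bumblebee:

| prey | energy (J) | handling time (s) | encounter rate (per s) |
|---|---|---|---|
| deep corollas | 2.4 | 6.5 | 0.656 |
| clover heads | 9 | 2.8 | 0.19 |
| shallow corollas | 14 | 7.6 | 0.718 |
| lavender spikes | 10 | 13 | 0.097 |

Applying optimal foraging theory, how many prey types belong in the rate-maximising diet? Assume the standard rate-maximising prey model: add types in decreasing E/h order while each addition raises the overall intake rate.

Profitabilities (E/h, J/s): clover heads 3.21, shallow corollas 1.84, lavender spikes 0.769, deep corollas 0.369. Add prey in this order while the next type's profitability exceeds the intake rate on those already taken.
Rate on top 1: 1.116. shallow corollas: 1.84 > 1.116 → include.
Rate on top 2: 1.683. lavender spikes: 0.769 < 1.683 → exclude; stop.
Optimal diet: clover heads, shallow corollas — 2 of 4 types.

2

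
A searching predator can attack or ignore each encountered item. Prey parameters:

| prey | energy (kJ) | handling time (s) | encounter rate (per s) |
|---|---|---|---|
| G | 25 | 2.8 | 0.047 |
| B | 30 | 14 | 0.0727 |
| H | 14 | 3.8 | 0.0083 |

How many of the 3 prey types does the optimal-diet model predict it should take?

3

Rank by E/h (kJ/s): G 8.93, H 3.68, B 2.14. Include each in turn until the next type's E/h falls below the running intake rate.
Rate on top 1: 1.038. H: 3.68 > 1.038 → include.
Rate on top 2: 1.11. B: 2.14 > 1.11 → include.
Optimal diet: G, H, B — 3 of 3 types.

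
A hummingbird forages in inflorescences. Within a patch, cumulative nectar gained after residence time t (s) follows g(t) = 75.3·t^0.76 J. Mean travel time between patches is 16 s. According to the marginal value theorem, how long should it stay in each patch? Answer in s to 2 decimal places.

Maximise g(t)/(T+t): set derivative to zero → g'(t)(T+t) = g(t).
g'(t) = 0.76·75.3·t^-0.24. Setting 0.76·75.3·t^-0.24 = 75.3·t^0.76/(16+t) gives 0.76(16+t) = t, so 0.24·t = 0.76×16.
t* = 0.76×16/0.24 = 50.67 s.

50.67 s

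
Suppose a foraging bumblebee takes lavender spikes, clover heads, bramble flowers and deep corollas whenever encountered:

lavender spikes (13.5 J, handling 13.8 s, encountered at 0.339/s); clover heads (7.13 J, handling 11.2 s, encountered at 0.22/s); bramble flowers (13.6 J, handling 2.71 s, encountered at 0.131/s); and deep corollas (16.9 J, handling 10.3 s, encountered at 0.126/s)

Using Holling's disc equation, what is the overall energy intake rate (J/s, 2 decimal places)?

Energy encountered per unit search time: 0.339×13.5 + 0.22×7.13 + 0.131×13.6 + 0.126×16.9 = 10.06 J/s.
Handling time per unit search time: 0.339×13.8 + 0.22×11.2 + 0.131×2.71 + 0.126×10.3 = 8.795.
Rate = 10.06/(1 + 8.795) = 1.027 J/s.

1.03 J/s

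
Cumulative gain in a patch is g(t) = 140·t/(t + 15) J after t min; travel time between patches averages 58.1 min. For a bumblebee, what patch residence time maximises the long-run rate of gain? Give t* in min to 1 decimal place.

29.5 min

By the marginal value theorem, leave when the instantaneous gain rate g'(t) equals the habitat-wide average g(t)/(T + t).
g'(t) = 140·15/(t + 15)². Setting 140·15/(t+15)² = 140t/[(t+15)(58.1+t)] gives 15(58.1+t) = t(t+15), so t² = 15×58.1 = 871.5.
t* = √871.5 = 29.52 min.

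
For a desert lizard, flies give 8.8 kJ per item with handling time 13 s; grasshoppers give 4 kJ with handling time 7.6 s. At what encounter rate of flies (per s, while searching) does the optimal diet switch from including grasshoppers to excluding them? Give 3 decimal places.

At the threshold, the rate on flies alone equals the profitability of grasshoppers: λ·8.8/(1 + λ·13) = 4/7.6 = 0.5263.
Rearranging, λ(8.8 − 0.5263×13) = 0.5263, so λ = 0.5263/1.958 = 0.2688 per s.

0.269 per s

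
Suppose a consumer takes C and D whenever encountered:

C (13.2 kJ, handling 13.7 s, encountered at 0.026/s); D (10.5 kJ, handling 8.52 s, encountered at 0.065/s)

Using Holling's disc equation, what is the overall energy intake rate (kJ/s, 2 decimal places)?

R = (0.026×13.2 + 0.065×10.5) / (1 + 0.026×13.7 + 0.065×8.52) = 1.026/1.91 = 0.537 kJ/s.

0.54 kJ/s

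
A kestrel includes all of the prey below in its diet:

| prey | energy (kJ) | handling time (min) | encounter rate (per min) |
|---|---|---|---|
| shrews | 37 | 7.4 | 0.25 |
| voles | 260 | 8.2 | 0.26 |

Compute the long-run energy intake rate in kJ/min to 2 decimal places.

R = (0.25×37 + 0.26×260) / (1 + 0.25×7.4 + 0.26×8.2) = 76.85/4.982 = 15.43 kJ/min.

15.43 kJ/min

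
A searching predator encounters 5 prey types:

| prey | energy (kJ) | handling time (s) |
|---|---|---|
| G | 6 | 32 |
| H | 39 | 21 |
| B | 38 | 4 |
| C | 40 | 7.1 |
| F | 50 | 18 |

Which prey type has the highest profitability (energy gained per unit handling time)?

In descending order of E/h:
B: 38/4 = 9.5 kJ/s
C: 40/7.1 = 5.63 kJ/s
F: 50/18 = 2.78 kJ/s
H: 39/21 = 1.86 kJ/s
G: 6/32 = 0.188 kJ/s

B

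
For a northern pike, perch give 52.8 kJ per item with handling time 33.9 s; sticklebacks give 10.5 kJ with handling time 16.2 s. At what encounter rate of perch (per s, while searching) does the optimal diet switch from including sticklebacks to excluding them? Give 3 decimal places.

0.021 per s

The zero-one rule: include sticklebacks iff E₂/h₂ > λE₁/(1+λh₁). Equality gives the switch point.
λE₁h₂ = E₂ + λE₂h₁ ⇒ λ = E₂/(E₁h₂ − E₂h₁) = 10.5/(855.4 − 355.9) = 0.02102 per s.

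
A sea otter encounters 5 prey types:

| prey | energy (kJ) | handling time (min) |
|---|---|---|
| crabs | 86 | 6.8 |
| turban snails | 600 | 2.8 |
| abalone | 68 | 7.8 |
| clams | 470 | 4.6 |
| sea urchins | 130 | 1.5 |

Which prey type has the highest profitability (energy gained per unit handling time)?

turban snails

In descending order of E/h:
turban snails: 600/2.8 = 214 kJ/min
clams: 470/4.6 = 102 kJ/min
sea urchins: 130/1.5 = 86.7 kJ/min
crabs: 86/6.8 = 12.6 kJ/min
abalone: 68/7.8 = 8.72 kJ/min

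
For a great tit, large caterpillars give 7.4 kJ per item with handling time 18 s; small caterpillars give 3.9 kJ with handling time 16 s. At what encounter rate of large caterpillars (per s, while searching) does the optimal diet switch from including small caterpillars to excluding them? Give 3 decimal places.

Drop small caterpillars once their profitability E₂/h₂ falls below the rate achievable on large caterpillars alone: E₂/h₂ = λE₁/(1 + λh₁).
Solve for λ: λE₁h₂ = E₂(1 + λh₁) → λ(E₁h₂ − E₂h₁) = E₂ → λ = E₂/(E₁h₂ − E₂h₁).
λ = 3.9/(7.4×16 − 3.9×18) = 3.9/48.2 = 0.08091 per s.

0.081 per s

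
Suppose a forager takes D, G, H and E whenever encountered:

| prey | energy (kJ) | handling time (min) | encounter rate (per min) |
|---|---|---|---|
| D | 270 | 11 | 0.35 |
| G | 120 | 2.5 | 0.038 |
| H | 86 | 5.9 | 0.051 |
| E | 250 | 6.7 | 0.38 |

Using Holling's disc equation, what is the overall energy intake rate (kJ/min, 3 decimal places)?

R = Σλ_iE_i / (1 + Σλ_ih_i)
Numerator: 0.35×270 + 0.038×120 + 0.051×86 + 0.38×250 = 198.4
Denominator: 1 + 0.35×11 + 0.038×2.5 + 0.051×5.9 + 0.38×6.7 = 7.792
R = 198.4/7.792 = 25.47 kJ/min

25.468 kJ/min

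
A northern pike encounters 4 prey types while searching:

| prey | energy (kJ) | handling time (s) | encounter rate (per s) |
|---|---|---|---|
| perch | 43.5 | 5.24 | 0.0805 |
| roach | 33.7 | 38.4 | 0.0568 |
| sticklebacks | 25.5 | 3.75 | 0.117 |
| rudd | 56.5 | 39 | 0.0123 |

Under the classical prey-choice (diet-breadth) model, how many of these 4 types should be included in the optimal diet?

Rank by E/h (kJ/s): perch 8.3, sticklebacks 6.8, rudd 1.45, roach 0.878. Include each in turn until the next type's E/h falls below the running intake rate.
Rate on top 1: 2.463. sticklebacks: 6.8 > 2.463 → include.
Rate on top 2: 3.486. rudd: 1.45 < 3.486 → exclude; stop.
Optimal diet: perch, sticklebacks — 2 of 4 types.

2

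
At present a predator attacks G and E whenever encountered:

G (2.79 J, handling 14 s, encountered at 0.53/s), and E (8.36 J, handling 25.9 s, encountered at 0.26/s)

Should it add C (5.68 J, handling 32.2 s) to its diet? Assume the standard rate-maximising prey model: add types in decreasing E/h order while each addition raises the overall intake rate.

Intake rate on the current diet: R = (0.53×2.79 + 0.26×8.36) / (1 + 0.53×14 + 0.26×25.9) = 3.652/15.15 = 0.241 J/s.
Profitability of C: 5.68/32.2 = 0.1764 J/s.
Since 0.1764 < R, time spent handling C is better spent searching.

No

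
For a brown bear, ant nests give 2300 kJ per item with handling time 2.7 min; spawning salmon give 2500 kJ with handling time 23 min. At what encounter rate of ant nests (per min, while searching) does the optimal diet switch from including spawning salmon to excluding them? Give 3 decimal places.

0.054 per min

At the threshold, the rate on ant nests alone equals the profitability of spawning salmon: λ·2300/(1 + λ·2.7) = 2500/23 = 108.7.
Rearranging, λ(2300 − 108.7×2.7) = 108.7, so λ = 108.7/2007 = 0.05417 per min.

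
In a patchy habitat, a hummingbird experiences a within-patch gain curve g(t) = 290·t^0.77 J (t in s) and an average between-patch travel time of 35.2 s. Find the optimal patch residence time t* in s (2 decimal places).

117.84 s

Optimal t* satisfies g'(t*) = g(t*)/(T + t*).
g'(t) = 0.77·290·t^-0.23. Setting 0.77·290·t^-0.23 = 290·t^0.77/(35.2+t) gives 0.77(35.2+t) = t, so 0.23·t = 0.77×35.2.
t* = 0.77×35.2/0.23 = 117.8 s.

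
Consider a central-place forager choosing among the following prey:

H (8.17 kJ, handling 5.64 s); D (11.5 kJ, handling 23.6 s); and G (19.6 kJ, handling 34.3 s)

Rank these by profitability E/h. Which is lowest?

D

In descending order of E/h:
H: 8.17/5.64 = 1.45 kJ/s
G: 19.6/34.3 = 0.571 kJ/s
D: 11.5/23.6 = 0.487 kJ/s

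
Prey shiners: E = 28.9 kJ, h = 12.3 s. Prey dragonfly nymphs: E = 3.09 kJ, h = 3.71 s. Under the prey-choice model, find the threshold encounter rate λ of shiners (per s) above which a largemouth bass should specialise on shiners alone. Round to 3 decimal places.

Drop dragonfly nymphs once their profitability E₂/h₂ falls below the rate achievable on shiners alone: E₂/h₂ = λE₁/(1 + λh₁).
Solve for λ: λE₁h₂ = E₂(1 + λh₁) → λ(E₁h₂ − E₂h₁) = E₂ → λ = E₂/(E₁h₂ − E₂h₁).
λ = 3.09/(28.9×3.71 − 3.09×12.3) = 3.09/69.21 = 0.04465 per s.

0.045 per s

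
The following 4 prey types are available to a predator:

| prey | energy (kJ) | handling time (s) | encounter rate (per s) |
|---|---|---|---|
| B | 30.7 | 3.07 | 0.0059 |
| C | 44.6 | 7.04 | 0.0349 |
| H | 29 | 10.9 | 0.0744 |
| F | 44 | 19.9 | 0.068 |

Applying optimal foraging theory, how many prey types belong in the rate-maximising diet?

E/h in descending order: B 10, C 6.34, H 2.66, F 2.21 kJ/s. The optimal diet is the largest prefix of this list for which every included type satisfies E_i/h_i > R on the types above it.
Rate on top 1: 0.1779. C: 6.34 > 0.1779 → include.
Rate on top 2: 1.375. H: 2.66 > 1.375 → include.
Rate on top 3: 1.877. F: 2.21 > 1.877 → include.
Optimal diet: B, C, H, F — 4 of 4 types.

4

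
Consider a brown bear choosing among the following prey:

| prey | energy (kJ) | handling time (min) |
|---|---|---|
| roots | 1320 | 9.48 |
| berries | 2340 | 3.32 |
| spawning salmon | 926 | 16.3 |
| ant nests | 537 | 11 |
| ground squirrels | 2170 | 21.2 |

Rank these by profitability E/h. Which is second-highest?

roots

In descending order of E/h:
berries: 2340/3.32 = 705 kJ/min
roots: 1320/9.48 = 139 kJ/min
ground squirrels: 2170/21.2 = 102 kJ/min
spawning salmon: 926/16.3 = 56.8 kJ/min
ant nests: 537/11 = 48.8 kJ/min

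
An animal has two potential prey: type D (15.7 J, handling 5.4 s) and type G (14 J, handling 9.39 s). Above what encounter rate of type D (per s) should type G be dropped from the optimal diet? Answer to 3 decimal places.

0.195 per s

The zero-one rule: include type G iff E₂/h₂ > λE₁/(1+λh₁). Equality gives the switch point.
λE₁h₂ = E₂ + λE₂h₁ ⇒ λ = E₂/(E₁h₂ − E₂h₁) = 14/(147.4 − 75.6) = 0.1949 per s.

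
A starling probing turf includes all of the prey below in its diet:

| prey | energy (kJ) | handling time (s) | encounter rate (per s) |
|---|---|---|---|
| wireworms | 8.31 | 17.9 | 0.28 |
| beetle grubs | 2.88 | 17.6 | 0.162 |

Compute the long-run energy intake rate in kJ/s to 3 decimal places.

R = (0.28×8.31 + 0.162×2.88) / (1 + 0.28×17.9 + 0.162×17.6) = 2.793/8.863 = 0.3152 kJ/s.

0.315 kJ/s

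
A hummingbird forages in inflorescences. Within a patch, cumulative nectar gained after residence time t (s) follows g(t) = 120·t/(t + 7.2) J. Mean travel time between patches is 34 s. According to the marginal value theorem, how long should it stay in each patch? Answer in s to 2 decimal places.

Maximise g(t)/(T+t): set derivative to zero → g'(t)(T+t) = g(t).
g'(t) = 120·7.2/(t + 7.2)². Setting 120·7.2/(t+7.2)² = 120t/[(t+7.2)(34+t)] gives 7.2(34+t) = t(t+7.2), so t² = 7.2×34 = 244.8.
t* = √244.8 = 15.65 s.

15.65 s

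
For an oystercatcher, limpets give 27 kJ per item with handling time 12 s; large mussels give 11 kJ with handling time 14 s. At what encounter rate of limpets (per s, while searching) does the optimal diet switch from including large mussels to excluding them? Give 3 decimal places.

Drop large mussels once their profitability E₂/h₂ falls below the rate achievable on limpets alone: E₂/h₂ = λE₁/(1 + λh₁).
Solve for λ: λE₁h₂ = E₂(1 + λh₁) → λ(E₁h₂ − E₂h₁) = E₂ → λ = E₂/(E₁h₂ − E₂h₁).
λ = 11/(27×14 − 11×12) = 11/246 = 0.04472 per s.

0.045 per s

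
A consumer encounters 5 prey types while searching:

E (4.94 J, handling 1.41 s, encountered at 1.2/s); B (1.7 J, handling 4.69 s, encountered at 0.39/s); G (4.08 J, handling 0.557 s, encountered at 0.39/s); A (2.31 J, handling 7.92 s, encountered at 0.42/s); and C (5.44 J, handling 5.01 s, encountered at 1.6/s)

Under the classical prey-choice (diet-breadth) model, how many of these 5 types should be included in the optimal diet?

2

Profitabilities (E/h, J/s): G 7.32, E 3.5, C 1.09, B 0.362, A 0.292. Add prey in this order while the next type's profitability exceeds the intake rate on those already taken.
Rate on top 1: 1.307. E: 3.5 > 1.307 → include.
Rate on top 2: 2.585. C: 1.09 < 2.585 → exclude; stop.
Optimal diet: G, E — 2 of 5 types.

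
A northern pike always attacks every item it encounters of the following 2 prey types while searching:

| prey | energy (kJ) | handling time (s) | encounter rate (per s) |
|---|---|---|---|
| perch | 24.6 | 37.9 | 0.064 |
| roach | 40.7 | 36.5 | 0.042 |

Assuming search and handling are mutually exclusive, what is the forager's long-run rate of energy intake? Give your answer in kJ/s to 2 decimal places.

R = (0.064×24.6 + 0.042×40.7) / (1 + 0.064×37.9 + 0.042×36.5) = 3.284/4.959 = 0.6622 kJ/s.

0.66 kJ/s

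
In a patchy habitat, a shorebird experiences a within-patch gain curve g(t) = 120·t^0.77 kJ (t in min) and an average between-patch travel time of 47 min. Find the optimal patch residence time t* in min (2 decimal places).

By the marginal value theorem, leave when the instantaneous gain rate g'(t) equals the habitat-wide average g(t)/(T + t).
g'(t) = 0.77·120·t^-0.23. Setting 0.77·120·t^-0.23 = 120·t^0.77/(47+t) gives 0.77(47+t) = t, so 0.23·t = 0.77×47.
t* = 0.77×47/0.23 = 157.3 min.

157.35 min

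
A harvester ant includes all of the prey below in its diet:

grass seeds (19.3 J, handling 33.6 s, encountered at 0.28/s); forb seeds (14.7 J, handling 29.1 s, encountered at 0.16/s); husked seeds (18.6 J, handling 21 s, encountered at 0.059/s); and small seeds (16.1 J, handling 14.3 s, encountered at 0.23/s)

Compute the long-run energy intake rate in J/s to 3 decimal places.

R = (0.28×19.3 + 0.16×14.7 + 0.059×18.6 + 0.23×16.1) / (1 + 0.28×33.6 + 0.16×29.1 + 0.059×21 + 0.23×14.3) = 12.56/19.59 = 0.6409 J/s.

0.641 J/s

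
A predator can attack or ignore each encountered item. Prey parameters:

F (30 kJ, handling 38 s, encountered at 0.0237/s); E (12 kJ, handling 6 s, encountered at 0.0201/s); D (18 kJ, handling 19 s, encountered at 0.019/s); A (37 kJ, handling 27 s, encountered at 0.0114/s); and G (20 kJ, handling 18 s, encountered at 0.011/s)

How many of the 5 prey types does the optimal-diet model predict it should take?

E/h in descending order: E 2, A 1.37, G 1.11, D 0.947, F 0.789 kJ/s. The optimal diet is the largest prefix of this list for which every included type satisfies E_i/h_i > R on the types above it.
Rate on top 1: 0.2152. A: 1.37 > 0.2152 → include.
Rate on top 2: 0.4642. G: 1.11 > 0.4642 → include.
Rate on top 3: 0.5429. D: 0.947 > 0.5429 → include.
Rate on top 4: 0.6164. F: 0.789 > 0.6164 → include.
Optimal diet: E, A, G, D, F — 5 of 5 types.

5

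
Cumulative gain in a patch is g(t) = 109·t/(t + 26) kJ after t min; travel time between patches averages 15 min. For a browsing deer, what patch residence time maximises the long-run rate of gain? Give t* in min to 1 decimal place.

Maximise g(t)/(T+t): set derivative to zero → g'(t)(T+t) = g(t).
g'(t) = 109·26/(t + 26)². Setting 109·26/(t+26)² = 109t/[(t+26)(15+t)] gives 26(15+t) = t(t+26), so t² = 26×15 = 390.
t* = √390 = 19.75 min.

19.7 min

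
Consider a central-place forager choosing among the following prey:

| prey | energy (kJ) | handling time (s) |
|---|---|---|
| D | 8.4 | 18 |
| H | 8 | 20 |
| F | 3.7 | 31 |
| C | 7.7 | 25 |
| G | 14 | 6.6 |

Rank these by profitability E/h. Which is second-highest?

Profitability E/h (kJ/s): D = 8.4/18 = 0.467, H = 8/20 = 0.4, F = 3.7/31 = 0.119, C = 7.7/25 = 0.308, G = 14/6.6 = 2.12.
Ranked: G > D > H > C > F.

D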